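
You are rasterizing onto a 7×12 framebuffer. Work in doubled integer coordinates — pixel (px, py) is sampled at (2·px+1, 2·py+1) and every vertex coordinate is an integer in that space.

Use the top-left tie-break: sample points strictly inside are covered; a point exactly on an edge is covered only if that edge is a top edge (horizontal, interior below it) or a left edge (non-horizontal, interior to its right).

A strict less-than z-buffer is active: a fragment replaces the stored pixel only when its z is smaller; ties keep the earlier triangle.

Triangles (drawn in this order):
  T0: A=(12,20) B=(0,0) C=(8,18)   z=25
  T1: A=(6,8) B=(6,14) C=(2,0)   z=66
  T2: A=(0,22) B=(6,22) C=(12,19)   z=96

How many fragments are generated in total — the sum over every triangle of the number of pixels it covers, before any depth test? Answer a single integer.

T0:
  2·area = 56  (B↔C swapped to make it positive)
  edge (12, 20)→(8, 18): d=(-4,-2) top-left  bias=+0
  edge (8, 18)→(0, 0): d=(-8,-18) top-left  bias=+0
  edge (0, 0)→(12, 20): d=(12,20) right/bottom  bias=-1
    (1,2)@(3, 5): e=[42,14,0] → ·  [on edge]
    (2,4)@(5, 9): e=[30,18,8] → #
    (3,4)@(7, 9): e=[34,54,-32] → ·
    (2,5)@(5, 11): e=[22,2,32] → #
    (3,5)@(7, 11): e=[26,38,-8] → ·
    (2,6)@(5, 13): e=[14,-14,56] → ·
    (3,6)@(7, 13): e=[18,22,16] → #
    (4,6)@(9, 13): e=[22,58,-24] → ·
    (3,7)@(7, 15): e=[10,6,40] → #
    (4,7)@(9, 15): e=[14,42,0] → ·  [on edge]
    (3,8)@(7, 17): e=[2,-10,64] → ·
    (4,8)@(9, 17): e=[6,26,24] → #
  covered (6 px):
    · · · · · · ·
    · · · · · · ·
    · · · · · · ·
    · · · · · · ·
    · · # · · · ·
    · · # · · · ·
    · · · # · · ·
    · · · # · · ·
    · · · · # · ·
    · · · · · # ·
    · · · · · · ·
    · · · · · · ·
T1:
  2·area = 24
  edge (6, 8)→(6, 14): d=(0,6) right/bottom  bias=-1
  edge (6, 14)→(2, 0): d=(-4,-14) top-left  bias=+0
  edge (2, 0)→(6, 8): d=(4,8) right/bottom  bias=-1
    (1,1)@(3, 3): e=[18,2,4] → #
    (2,1)@(5, 3): e=[6,30,-12] → ·
    (1,2)@(3, 5): e=[18,-6,12] → ·
    (2,3)@(5, 7): e=[6,14,4] → #
    (3,3)@(7, 7): e=[-6,42,-12] → ·
    (2,4)@(5, 9): e=[6,6,12] → #
    (3,4)@(7, 9): e=[-6,34,-4] → ·
    (2,5)@(5, 11): e=[6,-2,20] → ·
  covered (3 px):
    · · · · · · ·
    · # · · · · ·
    · · · · · · ·
    · · # · · · ·
    · · # · · · ·
    · · · · · · ·
    · · · · · · ·
    · · · · · · ·
    · · · · · · ·
    · · · · · · ·
    · · · · · · ·
    · · · · · · ·
T2:
  2·area = 18  (B↔C swapped to make it positive)
  edge (0, 22)→(12, 19): d=(12,-3) top-left  bias=+0
  edge (12, 19)→(6, 22): d=(-6,3) right/bottom  bias=-1
  edge (6, 22)→(0, 22): d=(-6,0) right/bottom  bias=-1
    (2,10)@(5, 21): e=[3,9,6] → #
    (3,10)@(7, 21): e=[9,3,6] → #
    (4,10)@(9, 21): e=[15,-3,6] → ·
    (2,11)@(5, 23): e=[27,-3,-6] → ·
    (3,11)@(7, 23): e=[33,-9,-6] → ·
  covered (2 px):
    · · · · · · ·
    · · · · · · ·
    · · · · · · ·
    · · · · · · ·
    · · · · · · ·
    · · · · · · ·
    · · · · · · ·
    · · · · · · ·
    · · · · · · ·
    · · · · · · ·
    · · # # · · ·
    · · · · · · ·

Answer: 11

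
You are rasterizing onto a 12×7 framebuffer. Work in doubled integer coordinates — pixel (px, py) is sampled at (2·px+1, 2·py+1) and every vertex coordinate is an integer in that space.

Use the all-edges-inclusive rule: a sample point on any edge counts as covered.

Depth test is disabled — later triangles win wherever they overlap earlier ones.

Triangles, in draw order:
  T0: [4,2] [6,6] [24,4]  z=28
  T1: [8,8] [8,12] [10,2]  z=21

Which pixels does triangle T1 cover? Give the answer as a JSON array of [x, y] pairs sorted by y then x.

T0:
  2·area = 76  (B↔C swapped to make it positive)
  edge (4, 2)→(24, 4): d=(20,2) inclusive
  edge (24, 4)→(6, 6): d=(-18,2) inclusive
  edge (6, 6)→(4, 2): d=(-2,-4) inclusive
    (2,1)@(5, 3): e=[18,56,2] → █
    (3,1)@(7, 3): e=[14,52,10] → █
    (4,1)@(9, 3): e=[10,48,18] → █
    (5,1)@(11, 3): e=[6,44,26] → █
    (6,1)@(13, 3): e=[2,40,34] → █
    (7,1)@(15, 3): e=[-2,36,42] → ·
    (2,2)@(5, 5): e=[58,20,-2] → ·
    (3,2)@(7, 5): e=[54,16,6] → █
    (7,2)@(15, 5): e=[38,0,38] → █  [on edge]
    (8,2)@(17, 5): e=[34,-4,46] → ·
    (3,3)@(7, 7): e=[94,-20,2] → ·
    (4,3)@(9, 7): e=[90,-24,10] → ·
  covered (10 px):
    · · · · · · · · · · · ·
    · · █ █ █ █ █ · · · · ·
    · · · █ █ █ █ █ · · · ·
    · · · · · · · · · · · ·
    · · · · · · · · · · · ·
    · · · · · · · · · · · ·
    · · · · · · · · · · · ·
T1:
  2·area = 8  (B↔C swapped to make it positive)
  edge (8, 8)→(10, 2): d=(2,-6) inclusive
  edge (10, 2)→(8, 12): d=(-2,10) inclusive
  edge (8, 12)→(8, 8): d=(0,-4) inclusive
    (4,2)@(9, 5): e=[0,4,4] → █  [on edge]
    (5,2)@(11, 5): e=[12,-16,12] → ·
    (4,3)@(9, 7): e=[4,0,4] → █  [on edge]
    (5,3)@(11, 7): e=[16,-20,12] → ·
    (4,4)@(9, 9): e=[8,-4,4] → ·
    (3,5)@(7, 11): e=[0,12,-4] → ·  [on edge]
  covered (2 px):
    · · · · · · · · · · · ·
    · · · · · · · · · · · ·
    · · · · █ · · · · · · ·
    · · · · █ · · · · · · ·
    · · · · · · · · · · · ·
    · · · · · · · · · · · ·
    · · · · · · · · · · · ·

Final: [[4,2],[4,3]]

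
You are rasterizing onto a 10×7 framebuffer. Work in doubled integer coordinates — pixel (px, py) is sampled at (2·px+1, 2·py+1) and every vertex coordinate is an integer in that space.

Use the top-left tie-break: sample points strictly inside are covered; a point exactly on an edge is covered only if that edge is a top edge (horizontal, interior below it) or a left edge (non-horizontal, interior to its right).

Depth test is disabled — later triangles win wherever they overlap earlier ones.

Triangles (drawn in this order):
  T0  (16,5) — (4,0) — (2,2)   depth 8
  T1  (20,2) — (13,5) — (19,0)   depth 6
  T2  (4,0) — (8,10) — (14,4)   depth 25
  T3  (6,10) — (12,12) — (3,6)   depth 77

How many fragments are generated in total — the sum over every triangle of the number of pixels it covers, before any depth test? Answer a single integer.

T0:
  2·area = 34  (B↔C swapped to make it positive)
  edge (16, 5)→(2, 2): d=(-14,-3) top-left  bias=+0
  edge (2, 2)→(4, 0): d=(2,-2) top-left  bias=+0
  edge (4, 0)→(16, 5): d=(12,5) right/bottom  bias=-1
    (1,0)@(3, 1): e=[17,0,17] → █  [on edge]
    (2,0)@(5, 1): e=[23,4,7] → █
    (3,0)@(7, 1): e=[29,8,-3] → ·
    (0,1)@(1, 3): e=[-17,0,51] → ·  [on edge]
    (1,1)@(3, 3): e=[-11,4,41] → ·
    (2,1)@(5, 3): e=[-5,8,31] → ·
    (3,1)@(7, 3): e=[1,12,21] → █
    (4,1)@(9, 3): e=[7,16,11] → █
    (5,1)@(11, 3): e=[13,20,1] → █
    (6,1)@(13, 3): e=[19,24,-9] → ·
    (3,2)@(7, 5): e=[-27,16,45] → ·
    (4,2)@(9, 5): e=[-21,20,35] → ·
  covered (5 px):
    · █ █ · · · · · · ·
    · · · █ █ █ · · · ·
    · · · · · · · · · ·
    · · · · · · · · · ·
    · · · · · · · · · ·
    · · · · · · · · · ·
    · · · · · · · · · ·
T1:
  2·area = 17
  edge (20, 2)→(13, 5): d=(-7,3) right/bottom  bias=-1
  edge (13, 5)→(19, 0): d=(6,-5) top-left  bias=+0
  edge (19, 0)→(20, 2): d=(1,2) right/bottom  bias=-1
    (9,0)@(19, 1): e=[10,6,1] → █
    (8,1)@(17, 3): e=[2,8,7] → █
    (9,1)@(19, 3): e=[-4,18,3] → ·
    (6,2)@(13, 5): e=[0,0,17] → ·  [on edge]
    (8,2)@(17, 5): e=[-12,20,9] → ·
  covered (2 px):
    · · · · · · · · · █
    · · · · · · · · █ ·
    · · · · · · · · · ·
    · · · · · · · · · ·
    · · · · · · · · · ·
    · · · · · · · · · ·
    · · · · · · · · · ·
T2:
  2·area = 84  (B↔C swapped to make it positive)
  edge (4, 0)→(14, 4): d=(10,4) right/bottom  bias=-1
  edge (14, 4)→(8, 10): d=(-6,6) right/bottom  bias=-1
  edge (8, 10)→(4, 0): d=(-4,-10) top-left  bias=+0
    (2,0)@(5, 1): e=[6,72,6] → █
    (3,0)@(7, 1): e=[-2,60,26] → ·
    (8,0)@(17, 1): e=[-42,0,126] → ·  [on edge]
    (2,1)@(5, 3): e=[26,60,-2] → ·
    (3,1)@(7, 3): e=[18,48,18] → █
    (4,1)@(9, 3): e=[10,36,38] → █
    (5,1)@(11, 3): e=[2,24,58] → █
    (6,1)@(13, 3): e=[-6,12,78] → ·
    (7,1)@(15, 3): e=[-14,0,98] → ·  [on edge]
    (3,2)@(7, 5): e=[38,36,10] → █
    (6,2)@(13, 5): e=[14,0,70] → ·  [on edge]
    (3,3)@(7, 7): e=[58,24,2] → █
    (5,3)@(11, 7): e=[42,0,42] → ·  [on edge]
    (4,4)@(9, 9): e=[70,0,14] → ·  [on edge]
    (3,5)@(7, 11): e=[98,0,-14] → ·  [on edge]
    (2,6)@(5, 13): e=[126,0,-42] → ·  [on edge]
  covered (9 px):
    · · █ · · · · · · ·
    · · · █ █ █ · · · ·
    · · · █ █ █ · · · ·
    · · · █ █ · · · · ·
    · · · · · · · · · ·
    · · · · · · · · · ·
    · · · · · · · · · ·
T3:
  2·area = 18  (B↔C swapped to make it positive)
  edge (6, 10)→(3, 6): d=(-3,-4) top-left  bias=+0
  edge (3, 6)→(12, 12): d=(9,6) right/bottom  bias=-1
  edge (12, 12)→(6, 10): d=(-6,-2) top-left  bias=+0
    (1,4)@(3, 9): e=[-9,27,0] → ·  [on edge]
    (3,4)@(7, 9): e=[7,3,8] → █
    (4,4)@(9, 9): e=[15,-9,12] → ·
    (3,5)@(7, 11): e=[1,21,-4] → ·
    (4,5)@(9, 11): e=[9,9,0] → █  [on edge]
    (5,5)@(11, 11): e=[17,-3,4] → ·
    (4,6)@(9, 13): e=[3,27,-12] → ·
    (7,6)@(15, 13): e=[27,-9,0] → ·  [on edge]
  covered (2 px):
    · · · · · · · · · ·
    · · · · · · · · · ·
    · · · · · · · · · ·
    · · · · · · · · · ·
    · · · █ · · · · · ·
    · · · · █ · · · · ·
    · · · · · · · · · ·

Result: 18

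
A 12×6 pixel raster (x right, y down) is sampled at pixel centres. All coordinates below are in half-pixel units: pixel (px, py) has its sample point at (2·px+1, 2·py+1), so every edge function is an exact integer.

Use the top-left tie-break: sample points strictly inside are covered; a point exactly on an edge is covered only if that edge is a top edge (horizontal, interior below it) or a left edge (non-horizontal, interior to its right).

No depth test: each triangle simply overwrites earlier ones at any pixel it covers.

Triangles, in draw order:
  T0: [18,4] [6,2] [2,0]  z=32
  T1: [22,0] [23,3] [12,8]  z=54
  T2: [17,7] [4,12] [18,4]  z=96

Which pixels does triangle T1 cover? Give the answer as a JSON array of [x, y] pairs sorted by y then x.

T0:
  2·area = 16
  edge (18, 4)→(6, 2): d=(-12,-2) top-left  bias=+0
  edge (6, 2)→(2, 0): d=(-4,-2) top-left  bias=+0
  edge (2, 0)→(18, 4): d=(16,4) right/bottom  bias=-1
    (2,0)@(5, 1): e=[10,2,4] → #
    (3,0)@(7, 1): e=[14,6,-4] → ·
    (2,1)@(5, 3): e=[-14,-6,36] → ·
    (6,1)@(13, 3): e=[2,10,4] → #
    (7,1)@(15, 3): e=[6,14,-4] → ·
    (6,2)@(13, 5): e=[-22,2,36] → ·
  covered (2 px):
    · · # · · · · · · · · ·
    · · · · · · # · · · · ·
    · · · · · · · · · · · ·
    · · · · · · · · · · · ·
    · · · · · · · · · · · ·
    · · · · · · · · · · · ·
T1:
  2·area = 38
  edge (22, 0)→(23, 3): d=(1,3) right/bottom  bias=-1
  edge (23, 3)→(12, 8): d=(-11,5) right/bottom  bias=-1
  edge (12, 8)→(22, 0): d=(10,-8) top-left  bias=+0
    (10,0)@(21, 1): e=[4,32,2] → #
    (11,0)@(23, 1): e=[-2,22,18] → ·
    (9,1)@(19, 3): e=[12,20,6] → #
    (11,1)@(23, 3): e=[0,0,38] → ·  [on edge]
    (8,2)@(17, 5): e=[20,8,10] → #
    (9,2)@(19, 5): e=[14,-2,26] → ·
    (10,2)@(21, 5): e=[8,-12,42] → ·
    (8,3)@(17, 7): e=[22,-14,30] → ·
  covered (4 px):
    · · · · · · · · · · # ·
    · · · · · · · · · # # ·
    · · · · · · · · # · · ·
    · · · · · · · · · · · ·
    · · · · · · · · · · · ·
    · · · · · · · · · · · ·
T2:
  2·area = 34
  edge (17, 7)→(4, 12): d=(-13,5) right/bottom  bias=-1
  edge (4, 12)→(18, 4): d=(14,-8) top-left  bias=+0
  edge (18, 4)→(17, 7): d=(-1,3) right/bottom  bias=-1
    (9,0)@(19, 1): e=[68,-34,0] → ·  [on edge]
    (8,2)@(17, 5): e=[26,6,2] → #
    (9,2)@(19, 5): e=[16,22,-4] → ·
    (6,3)@(13, 7): e=[20,2,12] → #
    (7,3)@(15, 7): e=[10,18,6] → #
    (8,3)@(17, 7): e=[0,34,0] → ·  [on edge]
    (5,4)@(11, 9): e=[4,14,16] → #
    (6,4)@(13, 9): e=[-6,30,10] → ·
    (7,4)@(15, 9): e=[-16,46,4] → ·
    (5,5)@(11, 11): e=[-22,42,14] → ·
  covered (4 px):
    · · · · · · · · · · · ·
    · · · · · · · · · · · ·
    · · · · · · · · # · · ·
    · · · · · · # # · · · ·
    · · · · · # · · · · · ·
    · · · · · · · · · · · ·

Result: [[10,0],[9,1],[10,1],[8,2]]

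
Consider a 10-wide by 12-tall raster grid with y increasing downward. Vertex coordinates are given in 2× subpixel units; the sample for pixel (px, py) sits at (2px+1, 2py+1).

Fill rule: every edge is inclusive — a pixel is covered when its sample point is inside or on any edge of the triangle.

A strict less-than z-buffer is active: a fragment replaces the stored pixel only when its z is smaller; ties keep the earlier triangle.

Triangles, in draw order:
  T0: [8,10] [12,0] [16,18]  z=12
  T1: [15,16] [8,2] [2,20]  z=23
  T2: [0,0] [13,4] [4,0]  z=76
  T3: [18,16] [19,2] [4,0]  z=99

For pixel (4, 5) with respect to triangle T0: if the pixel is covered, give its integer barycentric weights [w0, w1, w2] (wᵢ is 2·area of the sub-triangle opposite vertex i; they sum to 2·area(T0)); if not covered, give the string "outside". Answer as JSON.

T0:
  2·area = 112
  edge (8, 10)→(12, 0): d=(4,-10) inclusive
  edge (12, 0)→(16, 18): d=(4,18) inclusive
  edge (16, 18)→(8, 10): d=(-8,-8) inclusive
    (0,1)@(1, 3): e=[-98,210,0] → ·  [on edge]
    (5,1)@(11, 3): e=[2,30,80] → █
    (6,1)@(13, 3): e=[22,-6,96] → ·
    (1,2)@(3, 5): e=[-70,182,0] → ·  [on edge]
    (5,2)@(11, 5): e=[10,38,64] → █
    (6,2)@(13, 5): e=[30,2,80] → █
    (7,2)@(15, 5): e=[50,-34,96] → ·
    (2,3)@(5, 7): e=[-42,154,0] → ·  [on edge]
    (5,3)@(11, 7): e=[18,46,48] → █
    (7,3)@(15, 7): e=[58,-26,80] → ·
    (3,4)@(7, 9): e=[-14,126,0] → ·  [on edge]
    (4,4)@(9, 9): e=[6,90,16] → █
    (4,5)@(9, 11): e=[14,98,0] → █  [on edge]
    (5,6)@(11, 13): e=[42,70,0] → █  [on edge]
    (6,7)@(13, 15): e=[70,42,0] → █  [on edge]
    (7,8)@(15, 17): e=[98,14,0] → █  [on edge]
    (8,9)@(17, 19): e=[126,-14,0] → ·  [on edge]
    (9,10)@(19, 21): e=[154,-42,0] → ·  [on edge]
  covered (16 px):
    · · · · · · · · · ·
    · · · · · █ · · · ·
    · · · · · █ █ · · ·
    · · · · · █ █ · · ·
    · · · · █ █ █ · · ·
    · · · · █ █ █ · · ·
    · · · · · █ █ · · ·
    · · · · · · █ █ · ·
    · · · · · · · █ · ·
    · · · · · · · · · ·
    · · · · · · · · · ·
    · · · · · · · · · ·
T1:
  2·area = 210  (B↔C swapped to make it positive)
  edge (15, 16)→(2, 20): d=(-13,4) inclusive
  edge (2, 20)→(8, 2): d=(6,-18) inclusive
  edge (8, 2)→(15, 16): d=(7,14) inclusive
    (3,2)@(7, 5): e=[175,0,35] → █  [on edge]
    (4,2)@(9, 5): e=[167,36,7] → █
    (5,2)@(11, 5): e=[159,72,-21] → ·
    (3,3)@(7, 7): e=[149,12,49] → █
    (5,3)@(11, 7): e=[133,84,-7] → ·
    (3,4)@(7, 9): e=[123,24,63] → █
    (5,4)@(11, 9): e=[107,96,7] → █
    (6,4)@(13, 9): e=[99,132,-21] → ·
    (2,5)@(5, 11): e=[105,0,105] → █  [on edge]
    (6,5)@(13, 11): e=[73,144,-7] → ·
    (2,6)@(5, 13): e=[79,12,119] → █
    (6,6)@(13, 13): e=[47,156,7] → █
    (1,8)@(3, 17): e=[35,0,175] → █  [on edge]
    (0,11)@(1, 23): e=[-35,0,245] → ·  [on edge]
  covered (28 px):
    · · · · · · · · · ·
    · · · · · · · · · ·
    · · · █ █ · · · · ·
    · · · █ █ · · · · ·
    · · · █ █ █ · · · ·
    · · █ █ █ █ · · · ·
    · · █ █ █ █ █ · · ·
    · · █ █ █ █ █ · · ·
    · █ █ █ █ █ · · · ·
    · █ █ · · · · · · ·
    · · · · · · · · · ·
    · · · · · · · · · ·
T2:
  2·area = 16  (B↔C swapped to make it positive)
  edge (0, 0)→(4, 0): d=(4,0) inclusive
  edge (4, 0)→(13, 4): d=(9,4) inclusive
  edge (13, 4)→(0, 0): d=(-13,-4) inclusive
    (2,0)@(5, 1): e=[4,5,7] → █
    (3,0)@(7, 1): e=[4,-3,15] → ·
    (2,1)@(5, 3): e=[12,23,-19] → ·
  covered (1 px):
    · · █ · · · · · · ·
    · · · · · · · · · ·
    · · · · · · · · · ·
    · · · · · · · · · ·
    · · · · · · · · · ·
    · · · · · · · · · ·
    · · · · · · · · · ·
    · · · · · · · · · ·
    · · · · · · · · · ·
    · · · · · · · · · ·
    · · · · · · · · · ·
    · · · · · · · · · ·
T3:
  2·area = 212  (B↔C swapped to make it positive)
  edge (18, 16)→(4, 0): d=(-14,-16) inclusive
  edge (4, 0)→(19, 2): d=(15,2) inclusive
  edge (19, 2)→(18, 16): d=(-1,14) inclusive
    (2,0)@(5, 1): e=[2,13,197] → █
    (3,0)@(7, 1): e=[34,9,169] → █
    (4,0)@(9, 1): e=[66,5,141] → █
    (5,0)@(11, 1): e=[98,1,113] → █
    (6,0)@(13, 1): e=[130,-3,85] → ·
    (2,1)@(5, 3): e=[-26,43,195] → ·
    (3,1)@(7, 3): e=[6,39,167] → █
    (6,1)@(13, 3): e=[102,27,83] → █
    (7,1)@(15, 3): e=[134,23,55] → █
    (8,1)@(17, 3): e=[166,19,27] → █
    (9,1)@(19, 3): e=[198,15,-1] → ·
    (3,2)@(7, 5): e=[-22,69,165] → ·
  covered (25 px):
    · · █ █ █ █ · · · ·
    · · · █ █ █ █ █ █ ·
    · · · · █ █ █ █ █ ·
    · · · · · █ █ █ █ ·
    · · · · · · █ █ █ ·
    · · · · · · · █ █ ·
    · · · · · · · · █ ·
    · · · · · · · · · ·
    · · · · · · · · · ·
    · · · · · · · · · ·
    · · · · · · · · · ·
    · · · · · · · · · ·

Final: [98,0,14]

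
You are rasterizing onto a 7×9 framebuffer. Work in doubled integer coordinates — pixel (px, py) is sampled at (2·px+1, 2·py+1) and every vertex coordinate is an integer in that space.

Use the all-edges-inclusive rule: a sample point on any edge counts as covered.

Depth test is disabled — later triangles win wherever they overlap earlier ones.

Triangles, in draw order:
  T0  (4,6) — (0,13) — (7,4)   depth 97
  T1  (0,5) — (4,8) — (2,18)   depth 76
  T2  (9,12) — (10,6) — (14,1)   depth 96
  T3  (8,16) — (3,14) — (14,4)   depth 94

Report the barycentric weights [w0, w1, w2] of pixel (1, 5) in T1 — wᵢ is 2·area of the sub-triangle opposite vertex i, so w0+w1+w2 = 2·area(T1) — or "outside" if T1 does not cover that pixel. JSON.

T0:
  2·area = 13  (B↔C swapped to make it positive)
  edge (4, 6)→(7, 4): d=(3,-2) inclusive
  edge (7, 4)→(0, 13): d=(-7,9) inclusive
  edge (0, 13)→(4, 6): d=(4,-7) inclusive
    (1,4)@(3, 9): e=[7,1,5] → X
    (2,4)@(5, 9): e=[11,-17,19] → .
    (1,5)@(3, 11): e=[13,-13,13] → .
  covered (1 px):
    . . . . . . .
    . . . . . . .
    . . . . . . .
    . . . . . . .
    . X . . . . .
    . . . . . . .
    . . . . . . .
    . . . . . . .
    . . . . . . .
T1:
  2·area = 46
  edge (0, 5)→(4, 8): d=(4,3) inclusive
  edge (4, 8)→(2, 18): d=(-2,10) inclusive
  edge (2, 18)→(0, 5): d=(-2,-13) inclusive
    (2,1)@(5, 3): e=[-23,0,69] → .  [on edge]
    (0,3)@(1, 7): e=[5,32,9] → X
    (1,3)@(3, 7): e=[-1,12,35] → .
    (0,4)@(1, 9): e=[13,28,5] → X
    (1,4)@(3, 9): e=[7,8,31] → X
    (2,4)@(5, 9): e=[1,-12,57] → .
    (0,5)@(1, 11): e=[21,24,1] → X
    (2,5)@(5, 11): e=[9,-16,53] → .
    (0,6)@(1, 13): e=[29,20,-3] → .
    (1,6)@(3, 13): e=[23,0,23] → X  [on edge]
    (2,6)@(5, 13): e=[17,-20,49] → .
    (1,7)@(3, 15): e=[31,-4,19] → .
  covered (6 px):
    . . . . . . .
    . . . . . . .
    . . . . . . .
    X . . . . . .
    X X . . . . .
    X X . . . . .
    . X . . . . .
    . . . . . . .
    . . . . . . .
T2:
  2·area = 19
  edge (9, 12)→(10, 6): d=(1,-6) inclusive
  edge (10, 6)→(14, 1): d=(4,-5) inclusive
  edge (14, 1)→(9, 12): d=(-5,11) inclusive
    (6,1)@(13, 3): e=[15,3,1] → X
    (5,2)@(11, 5): e=[5,1,13] → X
    (6,2)@(13, 5): e=[17,11,-9] → .
    (5,3)@(11, 7): e=[7,9,3] → X
    (6,3)@(13, 7): e=[19,19,-19] → .
    (5,4)@(11, 9): e=[9,17,-7] → .
  covered (3 px):
    . . . . . . .
    . . . . . . X
    . . . . . X .
    . . . . . X .
    . . . . . . .
    . . . . . . .
    . . . . . . .
    . . . . . . .
    . . . . . . .
T3:
  2·area = 72
  edge (8, 16)→(3, 14): d=(-5,-2) inclusive
  edge (3, 14)→(14, 4): d=(11,-10) inclusive
  edge (14, 4)→(8, 16): d=(-6,12) inclusive
    (6,2)@(13, 5): e=[65,1,6] → X
    (5,3)@(11, 7): e=[51,3,18] → X
    (6,3)@(13, 7): e=[55,23,-6] → .
    (4,4)@(9, 9): e=[37,5,30] → X
    (6,4)@(13, 9): e=[45,45,-18] → .
    (3,5)@(7, 11): e=[23,7,42] → X
    (5,5)@(11, 11): e=[31,47,-6] → .
    (2,6)@(5, 13): e=[9,9,54] → X
    (5,6)@(11, 13): e=[21,69,-18] → .
    (2,7)@(5, 15): e=[-1,31,42] → .
    (3,7)@(7, 15): e=[3,51,18] → X
    (4,7)@(9, 15): e=[7,71,-6] → .
  covered (10 px):
    . . . . . . .
    . . . . . . .
    . . . . . . X
    . . . . . X .
    . . . . X X .
    . . . X X . .
    . . X X X . .
    . . . X . . .
    . . . . . . .

Final: [4,27,15]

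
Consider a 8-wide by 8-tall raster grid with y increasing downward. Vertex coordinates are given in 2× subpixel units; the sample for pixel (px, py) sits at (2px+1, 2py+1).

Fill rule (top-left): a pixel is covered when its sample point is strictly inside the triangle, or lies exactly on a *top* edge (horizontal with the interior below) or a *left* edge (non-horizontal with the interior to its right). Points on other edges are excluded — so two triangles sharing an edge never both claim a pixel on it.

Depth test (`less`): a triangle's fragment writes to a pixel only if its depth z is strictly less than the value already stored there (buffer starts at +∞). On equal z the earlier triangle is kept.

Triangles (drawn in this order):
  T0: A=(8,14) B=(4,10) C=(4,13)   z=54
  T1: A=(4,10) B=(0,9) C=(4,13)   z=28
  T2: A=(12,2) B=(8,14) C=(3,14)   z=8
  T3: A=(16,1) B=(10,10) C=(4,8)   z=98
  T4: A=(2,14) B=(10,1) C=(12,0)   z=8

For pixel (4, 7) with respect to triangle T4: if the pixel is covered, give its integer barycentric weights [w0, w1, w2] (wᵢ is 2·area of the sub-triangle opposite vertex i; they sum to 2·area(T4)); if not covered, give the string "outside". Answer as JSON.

T0:
  2·area = 12  (B↔C swapped to make it positive)
  edge (8, 14)→(4, 13): d=(-4,-1) top-left  bias=+0
  edge (4, 13)→(4, 10): d=(0,-3) top-left  bias=+0
  edge (4, 10)→(8, 14): d=(4,4) right/bottom  bias=-1
    (0,3)@(1, 7): e=[21,-9,0] → ·  [on edge]
    (1,4)@(3, 9): e=[15,-3,0] → ·  [on edge]
    (2,5)@(5, 11): e=[9,3,0] → ·  [on edge]
    (2,6)@(5, 13): e=[1,3,8] → █
    (3,6)@(7, 13): e=[3,9,0] → ·  [on edge]
    (2,7)@(5, 15): e=[-7,3,16] → ·
    (4,7)@(9, 15): e=[-3,15,0] → ·  [on edge]
  covered (1 px):
    · · · · · · · ·
    · · · · · · · ·
    · · · · · · · ·
    · · · · · · · ·
    · · · · · · · ·
    · · · · · · · ·
    · · █ · · · · ·
    · · · · · · · ·
T1:
  2·area = 12  (B↔C swapped to make it positive)
  edge (4, 10)→(4, 13): d=(0,3) right/bottom  bias=-1
  edge (4, 13)→(0, 9): d=(-4,-4) top-left  bias=+0
  edge (0, 9)→(4, 10): d=(4,1) right/bottom  bias=-1
    (1,5)@(3, 11): e=[3,4,5] → █
    (2,5)@(5, 11): e=[-3,12,3] → ·
    (1,6)@(3, 13): e=[3,-4,13] → ·
  covered (1 px):
    · · · · · · · ·
    · · · · · · · ·
    · · · · · · · ·
    · · · · · · · ·
    · · · · · · · ·
    · █ · · · · · ·
    · · · · · · · ·
    · · · · · · · ·
T2:
  2·area = 60
  edge (12, 2)→(8, 14): d=(-4,12) right/bottom  bias=-1
  edge (8, 14)→(3, 14): d=(-5,0) right/bottom  bias=-1
  edge (3, 14)→(12, 2): d=(9,-12) top-left  bias=+0
    (5,2)@(11, 5): e=[0,45,15] → ·  [on edge]
    (4,3)@(9, 7): e=[16,35,9] → █
    (5,3)@(11, 7): e=[-8,35,33] → ·
    (3,4)@(7, 9): e=[32,25,3] → █
    (5,4)@(11, 9): e=[-16,25,51] → ·
    (3,5)@(7, 11): e=[24,15,21] → █
    (4,5)@(9, 11): e=[0,15,45] → ·  [on edge]
    (2,6)@(5, 13): e=[40,5,15] → █
    (4,6)@(9, 13): e=[-8,5,63] → ·
    (2,7)@(5, 15): e=[32,-5,33] → ·
    (3,7)@(7, 15): e=[8,-5,57] → ·
  covered (6 px):
    · · · · · · · ·
    · · · · · · · ·
    · · · · · · · ·
    · · · · █ · · ·
    · · · █ █ · · ·
    · · · █ · · · ·
    · · █ █ · · · ·
    · · · · · · · ·
T3:
  2·area = 66
  edge (16, 1)→(10, 10): d=(-6,9) right/bottom  bias=-1
  edge (10, 10)→(4, 8): d=(-6,-2) top-left  bias=+0
  edge (4, 8)→(16, 1): d=(12,-7) top-left  bias=+0
    (6,1)@(13, 3): e=[15,48,3] → █
    (7,1)@(15, 3): e=[-3,52,17] → ·
    (5,2)@(11, 5): e=[21,32,13] → █
    (7,2)@(15, 5): e=[-15,40,41] → ·
    (0,3)@(1, 7): e=[99,0,-33] → ·  [on edge]
    (3,3)@(7, 7): e=[45,12,9] → █
    (4,3)@(9, 7): e=[27,16,23] → █
    (6,3)@(13, 7): e=[-9,24,51] → ·
    (3,4)@(7, 9): e=[33,0,33] → █  [on edge]
    (5,4)@(11, 9): e=[-3,8,61] → ·
    (3,5)@(7, 11): e=[21,-12,57] → ·
    (4,5)@(9, 11): e=[3,-8,71] → ·
    (6,5)@(13, 11): e=[-33,0,99] → ·  [on edge]
  covered (8 px):
    · · · · · · · ·
    · · · · · · █ ·
    · · · · · █ █ ·
    · · · █ █ █ · ·
    · · · █ █ · · ·
    · · · · · · · ·
    · · · · · · · ·
    · · · · · · · ·
T4:
  2·area = 18
  edge (2, 14)→(10, 1): d=(8,-13) top-left  bias=+0
  edge (10, 1)→(12, 0): d=(2,-1) top-left  bias=+0
  edge (12, 0)→(2, 14): d=(-10,14) right/bottom  bias=-1
    (5,0)@(11, 1): e=[13,1,4] → █
    (6,0)@(13, 1): e=[39,3,-24] → ·
    (4,1)@(9, 3): e=[3,3,12] → █
    (5,1)@(11, 3): e=[29,5,-16] → ·
    (4,2)@(9, 5): e=[19,7,-8] → ·
    (3,3)@(7, 7): e=[9,9,0] → ·  [on edge]
  covered (2 px):
    · · · · · █ · ·
    · · · · █ · · ·
    · · · · · · · ·
    · · · · · · · ·
    · · · · · · · ·
    · · · · · · · ·
    · · · · · · · ·
    · · · · · · · ·

Final: "outside"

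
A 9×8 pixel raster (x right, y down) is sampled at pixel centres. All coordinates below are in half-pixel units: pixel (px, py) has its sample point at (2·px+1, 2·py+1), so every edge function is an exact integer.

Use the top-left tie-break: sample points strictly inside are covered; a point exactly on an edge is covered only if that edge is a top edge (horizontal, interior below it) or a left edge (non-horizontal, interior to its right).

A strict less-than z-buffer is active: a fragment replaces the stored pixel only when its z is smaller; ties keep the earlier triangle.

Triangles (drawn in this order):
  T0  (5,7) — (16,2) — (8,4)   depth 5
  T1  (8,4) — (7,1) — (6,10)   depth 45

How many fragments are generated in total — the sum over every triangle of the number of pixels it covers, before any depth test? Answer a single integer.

T0:
  2·area = 18  (B↔C swapped to make it positive)
  edge (5, 7)→(8, 4): d=(3,-3) top-left  bias=+0
  edge (8, 4)→(16, 2): d=(8,-2) top-left  bias=+0
  edge (16, 2)→(5, 7): d=(-11,5) right/bottom  bias=-1
    (5,0)@(11, 1): e=[0,-18,36] → ·  [on edge]
    (4,1)@(9, 3): e=[0,-6,24] → ·  [on edge]
    (6,1)@(13, 3): e=[12,2,4] → #
    (7,1)@(15, 3): e=[18,6,-6] → ·
    (3,2)@(7, 5): e=[0,6,12] → #  [on edge]
    (4,2)@(9, 5): e=[6,10,2] → #
    (5,2)@(11, 5): e=[12,14,-8] → ·
    (6,2)@(13, 5): e=[18,18,-18] → ·
    (2,3)@(5, 7): e=[0,18,0] → ·  [on edge]
    (3,3)@(7, 7): e=[6,22,-10] → ·
    (4,3)@(9, 7): e=[12,26,-20] → ·
    (1,4)@(3, 9): e=[0,30,-12] → ·  [on edge]
    (0,5)@(1, 11): e=[0,42,-24] → ·  [on edge]
  covered (3 px):
    · · · · · · · · ·
    · · · · · · # · ·
    · · · # # · · · ·
    · · · · · · · · ·
    · · · · · · · · ·
    · · · · · · · · ·
    · · · · · · · · ·
    · · · · · · · · ·
T1:
  2·area = 12  (B↔C swapped to make it positive)
  edge (8, 4)→(6, 10): d=(-2,6) right/bottom  bias=-1
  edge (6, 10)→(7, 1): d=(1,-9) top-left  bias=+0
  edge (7, 1)→(8, 4): d=(1,3) right/bottom  bias=-1
    (3,0)@(7, 1): e=[12,0,0] → ·  [on edge]
    (4,0)@(9, 1): e=[0,18,-6] → ·  [on edge]
    (3,1)@(7, 3): e=[8,2,2] → #
    (4,1)@(9, 3): e=[-4,20,-4] → ·
    (3,2)@(7, 5): e=[4,4,4] → #
    (4,2)@(9, 5): e=[-8,22,-2] → ·
    (3,3)@(7, 7): e=[0,6,6] → ·  [on edge]
    (4,3)@(9, 7): e=[-12,24,0] → ·  [on edge]
    (2,6)@(5, 13): e=[0,-6,18] → ·  [on edge]
    (5,6)@(11, 13): e=[-36,48,0] → ·  [on edge]
  covered (2 px):
    · · · · · · · · ·
    · · · # · · · · ·
    · · · # · · · · ·
    · · · · · · · · ·
    · · · · · · · · ·
    · · · · · · · · ·
    · · · · · · · · ·
    · · · · · · · · ·

Final: 5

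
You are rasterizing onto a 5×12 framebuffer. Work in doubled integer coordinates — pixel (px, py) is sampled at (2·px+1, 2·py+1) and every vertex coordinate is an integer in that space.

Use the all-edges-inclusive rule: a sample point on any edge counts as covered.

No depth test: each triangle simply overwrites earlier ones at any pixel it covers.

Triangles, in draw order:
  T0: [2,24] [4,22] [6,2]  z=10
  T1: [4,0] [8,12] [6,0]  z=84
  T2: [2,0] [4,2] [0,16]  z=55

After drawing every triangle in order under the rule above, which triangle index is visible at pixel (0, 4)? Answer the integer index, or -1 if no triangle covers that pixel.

T0:
  2·area = 36  (B↔C swapped to make it positive)
  edge (2, 24)→(6, 2): d=(4,-22) inclusive
  edge (6, 2)→(4, 22): d=(-2,20) inclusive
  edge (4, 22)→(2, 24): d=(-2,2) inclusive
    (2,4)@(5, 9): e=[6,6,24] → X
    (3,4)@(7, 9): e=[50,-34,20] → .
    (2,5)@(5, 11): e=[14,2,20] → X
    (3,5)@(7, 11): e=[58,-38,16] → .
    (2,6)@(5, 13): e=[22,-2,16] → .
    (4,8)@(9, 17): e=[126,-90,0] → .  [on edge]
    (1,9)@(3, 19): e=[2,26,8] → X
    (2,9)@(5, 19): e=[46,-14,4] → .
    (3,9)@(7, 19): e=[90,-54,0] → .  [on edge]
    (1,10)@(3, 21): e=[10,22,4] → X
    (2,10)@(5, 21): e=[54,-18,0] → .  [on edge]
    (1,11)@(3, 23): e=[18,18,0] → X  [on edge]
  covered (5 px):
    . . . . .
    . . . . .
    . . . . .
    . . . . .
    . . X . .
    . . X . .
    . . . . .
    . . . . .
    . . . . .
    . X . . .
    . X . . .
    . X . . .
T1:
  2·area = 24  (B↔C swapped to make it positive)
  edge (4, 0)→(6, 0): d=(2,0) inclusive
  edge (6, 0)→(8, 12): d=(2,12) inclusive
  edge (8, 12)→(4, 0): d=(-4,-12) inclusive
    (2,0)@(5, 1): e=[2,14,8] → X
    (3,0)@(7, 1): e=[2,-10,32] → .
    (2,1)@(5, 3): e=[6,18,0] → X  [on edge]
    (3,1)@(7, 3): e=[6,-6,24] → .
    (2,2)@(5, 5): e=[10,22,-8] → .
    (3,3)@(7, 7): e=[14,2,8] → X
    (4,3)@(9, 7): e=[14,-22,32] → .
    (3,4)@(7, 9): e=[18,6,0] → X  [on edge]
    (4,4)@(9, 9): e=[18,-18,24] → .
    (3,5)@(7, 11): e=[22,10,-8] → .
    (4,7)@(9, 15): e=[30,-6,0] → .  [on edge]
  covered (4 px):
    . . X . .
    . . X . .
    . . . . .
    . . . X .
    . . . X .
    . . . . .
    . . . . .
    . . . . .
    . . . . .
    . . . . .
    . . . . .
    . . . . .
T2:
  2·area = 36
  edge (2, 0)→(4, 2): d=(2,2) inclusive
  edge (4, 2)→(0, 16): d=(-4,14) inclusive
  edge (0, 16)→(2, 0): d=(2,-16) inclusive
    (1,0)@(3, 1): e=[0,18,18] → X  [on edge]
    (2,0)@(5, 1): e=[-4,-10,50] → .
    (1,1)@(3, 3): e=[4,10,22] → X
    (2,1)@(5, 3): e=[0,-18,54] → .  [on edge]
    (1,2)@(3, 5): e=[8,2,26] → X
    (2,2)@(5, 5): e=[4,-26,58] → .
    (3,2)@(7, 5): e=[0,-54,90] → .  [on edge]
    (1,3)@(3, 7): e=[12,-6,30] → .
    (4,3)@(9, 7): e=[0,-90,126] → .  [on edge]
    (0,4)@(1, 9): e=[20,14,2] → X
    (1,4)@(3, 9): e=[16,-14,34] → .
    (0,5)@(1, 11): e=[24,6,6] → X
  covered (5 px):
    . X . . .
    . X . . .
    . X . . .
    . . . . .
    X . . . .
    X . . . .
    . . . . .
    . . . . .
    . . . . .
    . . . . .
    . . . . .
    . . . . .

Z-buffer (winner per pixel, '.' = empty):
  . 2 1 . .
  . 2 1 . .
  . 2 . . .
  . . . 1 .
  2 . 0 1 .
  2 . 0 . .
  . . . . .
  . . . . .
  . . . . .
  . 0 . . .
  . 0 . . .
  . 0 . . .

Answer: 2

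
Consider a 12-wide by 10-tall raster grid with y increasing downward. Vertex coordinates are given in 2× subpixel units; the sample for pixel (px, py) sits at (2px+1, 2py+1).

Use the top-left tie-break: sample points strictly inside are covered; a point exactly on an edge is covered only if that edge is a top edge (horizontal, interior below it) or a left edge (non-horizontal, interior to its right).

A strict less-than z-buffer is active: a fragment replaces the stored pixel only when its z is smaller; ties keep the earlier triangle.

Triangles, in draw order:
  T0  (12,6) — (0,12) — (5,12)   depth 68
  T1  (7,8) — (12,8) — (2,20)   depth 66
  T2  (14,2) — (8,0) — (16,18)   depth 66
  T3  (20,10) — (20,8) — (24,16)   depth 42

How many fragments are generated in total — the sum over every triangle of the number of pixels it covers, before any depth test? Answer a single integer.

T0:
  2·area = 30  (B↔C swapped to make it positive)
  edge (12, 6)→(5, 12): d=(-7,6) right/bottom  bias=-1
  edge (5, 12)→(0, 12): d=(-5,0) right/bottom  bias=-1
  edge (0, 12)→(12, 6): d=(12,-6) top-left  bias=+0
    (3,4)@(7, 9): e=[9,15,6] → █
    (4,4)@(9, 9): e=[-3,15,18] → ·
    (1,5)@(3, 11): e=[19,5,6] → █
    (2,5)@(5, 11): e=[7,5,18] → █
    (3,5)@(7, 11): e=[-5,5,30] → ·
    (1,6)@(3, 13): e=[5,-5,30] → ·
    (2,6)@(5, 13): e=[-7,-5,42] → ·
  covered (3 px):
    · · · · · · · · · · · ·
    · · · · · · · · · · · ·
    · · · · · · · · · · · ·
    · · · · · · · · · · · ·
    · · · █ · · · · · · · ·
    · █ █ · · · · · · · · ·
    · · · · · · · · · · · ·
    · · · · · · · · · · · ·
    · · · · · · · · · · · ·
    · · · · · · · · · · · ·
T1:
  2·area = 60
  edge (7, 8)→(12, 8): d=(5,0) top-left  bias=+0
  edge (12, 8)→(2, 20): d=(-10,12) right/bottom  bias=-1
  edge (2, 20)→(7, 8): d=(5,-12) top-left  bias=+0
    (3,4)@(7, 9): e=[5,50,5] → █
    (4,4)@(9, 9): e=[5,26,29] → █
    (5,4)@(11, 9): e=[5,2,53] → █
    (6,4)@(13, 9): e=[5,-22,77] → ·
    (3,5)@(7, 11): e=[15,30,15] → █
    (5,5)@(11, 11): e=[15,-18,63] → ·
    (2,6)@(5, 13): e=[25,34,1] → █
    (4,6)@(9, 13): e=[25,-14,49] → ·
    (2,7)@(5, 15): e=[35,14,11] → █
    (3,7)@(7, 15): e=[35,-10,35] → ·
    (2,8)@(5, 17): e=[45,-6,21] → ·
  covered (8 px):
    · · · · · · · · · · · ·
    · · · · · · · · · · · ·
    · · · · · · · · · · · ·
    · · · · · · · · · · · ·
    · · · █ █ █ · · · · · ·
    · · · █ █ · · · · · · ·
    · · █ █ · · · · · · · ·
    · · █ · · · · · · · · ·
    · · · · · · · · · · · ·
    · · · · · · · · · · · ·
T2:
  2·area = 92  (B↔C swapped to make it positive)
  edge (14, 2)→(16, 18): d=(2,16) right/bottom  bias=-1
  edge (16, 18)→(8, 0): d=(-8,-18) top-left  bias=+0
  edge (8, 0)→(14, 2): d=(6,2) right/bottom  bias=-1
    (4,0)@(9, 1): e=[78,10,4] → █
    (5,0)@(11, 1): e=[46,46,0] → ·  [on edge]
    (4,1)@(9, 3): e=[82,-6,16] → ·
    (5,1)@(11, 3): e=[50,30,12] → █
    (6,1)@(13, 3): e=[18,66,8] → █
    (7,1)@(15, 3): e=[-14,102,4] → ·
    (8,1)@(17, 3): e=[-46,138,0] → ·  [on edge]
    (5,2)@(11, 5): e=[54,14,24] → █
    (7,2)@(15, 5): e=[-10,86,16] → ·
    (11,2)@(23, 5): e=[-138,230,0] → ·  [on edge]
    (5,3)@(11, 7): e=[58,-2,36] → ·
    (6,3)@(13, 7): e=[26,34,32] → █
  covered (11 px):
    · · · · █ · · · · · · ·
    · · · · · █ █ · · · · ·
    · · · · · █ █ · · · · ·
    · · · · · · █ · · · · ·
    · · · · · · █ · · · · ·
    · · · · · · █ █ · · · ·
    · · · · · · · █ · · · ·
    · · · · · · · █ · · · ·
    · · · · · · · · · · · ·
    · · · · · · · · · · · ·
T3:
  2·area = 8
  edge (20, 10)→(20, 8): d=(0,-2) top-left  bias=+0
  edge (20, 8)→(24, 16): d=(4,8) right/bottom  bias=-1
  edge (24, 16)→(20, 10): d=(-4,-6) top-left  bias=+0
    (10,5)@(21, 11): e=[2,4,2] → █
    (11,5)@(23, 11): e=[6,-12,14] → ·
    (10,6)@(21, 13): e=[2,12,-6] → ·
  covered (1 px):
    · · · · · · · · · · · ·
    · · · · · · · · · · · ·
    · · · · · · · · · · · ·
    · · · · · · · · · · · ·
    · · · · · · · · · · · ·
    · · · · · · · · · · █ ·
    · · · · · · · · · · · ·
    · · · · · · · · · · · ·
    · · · · · · · · · · · ·
    · · · · · · · · · · · ·

Result: 23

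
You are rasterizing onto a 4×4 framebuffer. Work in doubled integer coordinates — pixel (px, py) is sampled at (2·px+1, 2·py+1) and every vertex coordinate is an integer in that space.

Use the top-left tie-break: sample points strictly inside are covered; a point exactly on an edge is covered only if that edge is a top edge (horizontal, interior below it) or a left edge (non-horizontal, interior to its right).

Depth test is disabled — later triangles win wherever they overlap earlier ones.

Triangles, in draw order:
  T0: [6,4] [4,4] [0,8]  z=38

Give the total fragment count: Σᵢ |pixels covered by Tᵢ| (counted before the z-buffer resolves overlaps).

T0:
  2·area = 8  (B↔C swapped to make it positive)
  edge (6, 4)→(0, 8): d=(-6,4) right/bottom  bias=-1
  edge (0, 8)→(4, 4): d=(4,-4) top-left  bias=+0
  edge (4, 4)→(6, 4): d=(2,0) top-left  bias=+0
    (3,0)@(7, 1): e=[14,0,-6] → ·  [on edge]
    (2,1)@(5, 3): e=[10,0,-2] → ·  [on edge]
    (1,2)@(3, 5): e=[6,0,2] → #  [on edge]
    (2,2)@(5, 5): e=[-2,8,2] → ·
    (0,3)@(1, 7): e=[2,0,6] → #  [on edge]
    (1,3)@(3, 7): e=[-6,8,6] → ·
  covered (2 px):
    · · · ·
    · · · ·
    · # · ·
    # · · ·

Final: 2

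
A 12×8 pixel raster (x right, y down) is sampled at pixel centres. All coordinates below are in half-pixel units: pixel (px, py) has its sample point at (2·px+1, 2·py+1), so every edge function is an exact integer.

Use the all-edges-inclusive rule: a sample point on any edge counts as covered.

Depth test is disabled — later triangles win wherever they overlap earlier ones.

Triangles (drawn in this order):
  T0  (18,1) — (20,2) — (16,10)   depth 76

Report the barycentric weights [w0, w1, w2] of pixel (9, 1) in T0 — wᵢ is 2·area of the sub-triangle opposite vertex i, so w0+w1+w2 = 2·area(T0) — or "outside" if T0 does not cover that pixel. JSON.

T0:
  2·area = 20
  edge (18, 1)→(20, 2): d=(2,1) inclusive
  edge (20, 2)→(16, 10): d=(-4,8) inclusive
  edge (16, 10)→(18, 1): d=(2,-9) inclusive
    (9,1)@(19, 3): e=[3,4,13] → #
    (10,1)@(21, 3): e=[1,-12,31] → ·
    (9,2)@(19, 5): e=[7,-4,17] → ·
    (8,3)@(17, 7): e=[13,4,3] → #
    (9,3)@(19, 7): e=[11,-12,21] → ·
    (8,4)@(17, 9): e=[17,-4,7] → ·
  covered (2 px):
    · · · · · · · · · · · ·
    · · · · · · · · · # · ·
    · · · · · · · · · · · ·
    · · · · · · · · # · · ·
    · · · · · · · · · · · ·
    · · · · · · · · · · · ·
    · · · · · · · · · · · ·
    · · · · · · · · · · · ·

Result: [4,13,3]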